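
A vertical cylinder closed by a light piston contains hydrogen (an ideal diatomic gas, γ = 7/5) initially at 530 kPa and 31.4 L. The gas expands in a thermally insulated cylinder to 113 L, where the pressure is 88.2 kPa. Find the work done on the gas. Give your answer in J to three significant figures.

Adiabatic: W = (P₁V₁ − P₂V₂)/(γ − 1) with γ = 7/5.
P₁V₁ = 16642 J, P₂V₂ = 9967 J.
W = (16642 − 9967) / 0.4 = 16689 J.
Work on gas = −W_by = -16689 J.

W ≈ -16700 J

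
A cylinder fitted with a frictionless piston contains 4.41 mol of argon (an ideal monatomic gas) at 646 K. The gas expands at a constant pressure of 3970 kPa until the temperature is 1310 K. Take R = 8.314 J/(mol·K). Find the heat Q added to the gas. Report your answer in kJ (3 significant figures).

Q ≈ 60.9 kJ

Isobaric: W = nRΔT = (4.41)(8.314)(664) = 24345 J.
ΔU = nCᵥΔT with Cᵥ = 3R/2: ΔU = (4.41)(12.47)(664) = 36518 J.
Q = ΔU + W = 36518 + 24345 = 60863 J.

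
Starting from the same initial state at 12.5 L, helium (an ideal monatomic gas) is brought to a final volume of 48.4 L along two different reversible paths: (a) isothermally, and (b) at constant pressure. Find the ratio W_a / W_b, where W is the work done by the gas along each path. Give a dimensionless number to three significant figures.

Path (a) isothermal: W = P₁V₁ ln(V₂/V₁) → W_a/(P₁V₁) = 1.354.
Path (b) isobaric: W = P₁(V₂ − V₁) → W_b/(P₁V₁) = 2.872.
W_a / W_b = 1.354 / 2.872 = 0.4714.

W_a / W_b ≈ 0.471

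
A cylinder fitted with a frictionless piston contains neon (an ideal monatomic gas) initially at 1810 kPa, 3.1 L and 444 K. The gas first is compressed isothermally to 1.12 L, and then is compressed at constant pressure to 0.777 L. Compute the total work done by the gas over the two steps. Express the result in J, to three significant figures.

W_total ≈ -7430 J

Step 1 (isothermal): W = P₁V₁ ln(V₂/V₁) = (5611) ln(1.12/3.1) = -5712 J.
After step 1: P = 5010 kPa, V = 1.12 L, T = 444 K.
Step 2 (isobaric): W = PΔV = (5010 kPa)(0.777 − 1.12 L) = -1718 J.
W_total = -5712 − 1718 = -7431 J.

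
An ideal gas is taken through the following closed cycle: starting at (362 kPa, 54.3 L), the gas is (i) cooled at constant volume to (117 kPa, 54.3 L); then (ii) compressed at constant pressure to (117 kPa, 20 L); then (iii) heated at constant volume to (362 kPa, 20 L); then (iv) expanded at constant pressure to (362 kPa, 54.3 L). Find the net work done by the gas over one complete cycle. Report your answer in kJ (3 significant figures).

W_net ≈ 8.40 kJ

Constant-volume legs do no work.
W(ii) = (117)(20 − 54.3) = -4013 J; W(iv) = (362)(54.3 − 20) = 12417 J.
W_net = -4013 + 12417 = 8404 J (the clockwise enclosed area).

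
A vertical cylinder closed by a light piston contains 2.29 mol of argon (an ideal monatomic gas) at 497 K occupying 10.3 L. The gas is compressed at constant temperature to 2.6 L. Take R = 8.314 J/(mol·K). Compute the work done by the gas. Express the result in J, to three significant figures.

W ≈ -13000 J

Isothermal: W = nRT ln(V₂/V₁).
W = (2.29)(8.314)(497) × ln(2.6/10.3)
  = 9462 × -1.377
W_by_gas = -13026 J.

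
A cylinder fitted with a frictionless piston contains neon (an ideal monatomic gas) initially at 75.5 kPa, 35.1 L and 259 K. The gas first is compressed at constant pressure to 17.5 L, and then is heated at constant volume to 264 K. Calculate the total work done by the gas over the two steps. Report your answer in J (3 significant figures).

Step 1 (isobaric): W = PΔV = (75.5 kPa)(17.5 − 35.1 L) = -1329 J.
Step 2 (isochoric): W = 0 (constant volume).
W_total = -1329 + 0 = -1329 J.

W_total ≈ -1330 J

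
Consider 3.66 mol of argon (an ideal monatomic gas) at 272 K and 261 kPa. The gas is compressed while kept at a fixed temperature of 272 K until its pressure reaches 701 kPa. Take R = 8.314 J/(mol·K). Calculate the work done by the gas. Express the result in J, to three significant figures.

Isothermal process: W = nRT ln(V₂/V₁) = nRT ln(P₁/P₂).
W = (3.66)(8.314)(272) × ln(261/701)
  = 8277 × ln(0.3723) = 8277 × -0.988
W_by_gas = -8177 J.

W ≈ -8180 J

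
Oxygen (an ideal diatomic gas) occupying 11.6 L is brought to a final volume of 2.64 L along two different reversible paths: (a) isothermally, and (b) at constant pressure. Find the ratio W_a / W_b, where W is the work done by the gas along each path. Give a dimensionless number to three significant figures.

W_a / W_b ≈ 1.92

Path (a) isothermal: W = P₁V₁ ln(V₂/V₁) → W_a/(P₁V₁) = -1.48.
Path (b) isobaric: W = P₁(V₂ − V₁) → W_b/(P₁V₁) = -0.7724.
W_a / W_b = -1.48 / -0.7724 = 1.916.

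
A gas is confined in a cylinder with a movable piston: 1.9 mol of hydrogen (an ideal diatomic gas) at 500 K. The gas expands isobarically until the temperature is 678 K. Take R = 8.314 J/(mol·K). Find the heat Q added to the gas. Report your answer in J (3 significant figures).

Isobaric: W = nRΔT = (1.9)(8.314)(178) = 2812 J.
ΔU = nCᵥΔT with Cᵥ = 5R/2: ΔU = (1.9)(20.79)(178) = 7029 J.
Q = ΔU + W = 7029 + 2812 = 9841 J.

Q ≈ 9840 J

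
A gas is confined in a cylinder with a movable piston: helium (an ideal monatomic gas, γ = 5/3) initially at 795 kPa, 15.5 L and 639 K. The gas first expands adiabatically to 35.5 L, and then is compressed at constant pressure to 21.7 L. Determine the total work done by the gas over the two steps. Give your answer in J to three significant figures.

Step 1 (adiabatic): W = (P₁V₁ − P₂V₂)/(γ−1) = (12322 − 7092)/0.667 = 7846 J.
After step 1: P = 199.8 kPa, V = 35.5 L, T = 367.8 K.
Step 2 (isobaric): W = PΔV = (199.8 kPa)(21.7 − 35.5 L) = -2757 J.
W_total = 7846 − 2757 = 5089 J.

W_total ≈ 5090 J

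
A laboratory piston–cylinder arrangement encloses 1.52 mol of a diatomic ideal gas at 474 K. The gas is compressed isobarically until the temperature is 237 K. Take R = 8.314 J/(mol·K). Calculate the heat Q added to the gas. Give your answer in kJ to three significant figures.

Isobaric: W = nRΔT = (1.52)(8.314)(-237) = -2995 J.
ΔU = nCᵥΔT with Cᵥ = 5R/2: ΔU = (1.52)(20.79)(-237) = -7488 J.
Q = ΔU + W = -7488 − 2995 = -10483 J.

Q ≈ -10.5 kJ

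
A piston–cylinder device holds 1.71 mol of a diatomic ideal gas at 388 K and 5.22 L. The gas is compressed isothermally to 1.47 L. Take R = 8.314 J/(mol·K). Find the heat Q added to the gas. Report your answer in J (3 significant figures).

Isothermal ⇒ ΔU = 0, so Q = W = nRT ln(V₂/V₁).
Q = (1.71)(8.314)(388) ln(1.47/5.22) = 5516 × -1.267 = -6990 J.

Q ≈ -6990 J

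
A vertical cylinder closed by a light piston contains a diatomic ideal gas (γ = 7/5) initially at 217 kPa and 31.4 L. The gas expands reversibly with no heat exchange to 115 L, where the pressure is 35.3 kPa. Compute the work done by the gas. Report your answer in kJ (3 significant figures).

W ≈ 6.89 kJ

Adiabatic: W = (P₁V₁ − P₂V₂)/(γ − 1) with γ = 7/5.
P₁V₁ = 6814 J, P₂V₂ = 4059 J.
W = (6814 − 4059) / 0.4 = 6886 J.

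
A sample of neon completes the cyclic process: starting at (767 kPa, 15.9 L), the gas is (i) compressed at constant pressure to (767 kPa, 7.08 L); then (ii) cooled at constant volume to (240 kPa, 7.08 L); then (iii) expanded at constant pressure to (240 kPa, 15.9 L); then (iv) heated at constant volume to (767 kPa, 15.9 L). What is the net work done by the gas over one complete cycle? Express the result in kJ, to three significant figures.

Constant-volume legs do no work.
W(i) = (767)(7.08 − 15.9) = -6765 J; W(iii) = (240)(15.9 − 7.08) = 2117 J.
W_net = -6765 + 2117 = -4648 J (the counter-clockwise enclosed area).

W_net ≈ -4.65 kJ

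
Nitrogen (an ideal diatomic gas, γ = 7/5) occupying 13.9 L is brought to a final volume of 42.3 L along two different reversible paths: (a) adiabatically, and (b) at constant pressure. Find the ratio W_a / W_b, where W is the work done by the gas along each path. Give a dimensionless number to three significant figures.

Path (a) adiabatic: W = P₁V₁(1 − (V₁/V₂)^(γ−1))/(γ−1) → W_a/(P₁V₁) = 0.8982.
Path (b) isobaric: W = P₁(V₂ − V₁) → W_b/(P₁V₁) = 2.043.
W_a / W_b = 0.8982 / 2.043 = 0.4396.

W_a / W_b ≈ 0.440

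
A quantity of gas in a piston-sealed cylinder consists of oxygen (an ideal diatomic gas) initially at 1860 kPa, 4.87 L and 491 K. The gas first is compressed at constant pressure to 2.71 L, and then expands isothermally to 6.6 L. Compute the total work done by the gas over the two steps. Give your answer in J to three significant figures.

W_total ≈ 469 J

Step 1 (isobaric): W = PΔV = (1860 kPa)(2.71 − 4.87 L) = -4018 J.
After step 1: P = 1860 kPa, V = 2.71 L, T = 273.2 K.
Step 2 (isothermal): W = P₁V₁ ln(V₂/V₁) = (5041) ln(6.6/2.71) = 4487 J.
W_total = -4018 + 4487 = 469.1 J.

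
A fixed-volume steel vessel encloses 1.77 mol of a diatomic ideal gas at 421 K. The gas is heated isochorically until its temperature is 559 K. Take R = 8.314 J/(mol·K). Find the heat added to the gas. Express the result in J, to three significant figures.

Q ≈ 5080 J

Constant volume ⇒ W = 0, so Q = ΔU = nCᵥΔT with Cᵥ = 5R/2 = 20.79 J/(mol·K).
ΔU = (1.77)(20.79)(559 − 421) = 5077 J.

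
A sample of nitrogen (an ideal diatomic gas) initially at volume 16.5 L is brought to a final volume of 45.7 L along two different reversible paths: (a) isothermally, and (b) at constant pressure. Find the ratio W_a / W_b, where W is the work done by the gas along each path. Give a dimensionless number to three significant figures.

W_a / W_b ≈ 0.576

Path (a) isothermal: W = P₁V₁ ln(V₂/V₁) → W_a/(P₁V₁) = 1.019.
Path (b) isobaric: W = P₁(V₂ − V₁) → W_b/(P₁V₁) = 1.77.
W_a / W_b = 1.019 / 1.77 = 0.5757.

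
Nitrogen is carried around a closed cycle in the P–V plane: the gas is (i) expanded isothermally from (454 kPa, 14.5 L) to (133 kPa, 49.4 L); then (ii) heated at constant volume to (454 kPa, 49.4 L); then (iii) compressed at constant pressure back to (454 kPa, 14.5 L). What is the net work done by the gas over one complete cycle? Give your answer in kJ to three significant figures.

Leg (i): W = PᵢVᵢ ln(V_f/Vᵢ) = (6583) ln(49.4/14.5) = 8069 J.
Leg (ii): W = 0.
Leg (iii): W = PΔV = (454)(14.5 − 49.4) = -15845 J.
W_net = 8069 − 15845 = -7775 J.

W_net ≈ -7.78 kJ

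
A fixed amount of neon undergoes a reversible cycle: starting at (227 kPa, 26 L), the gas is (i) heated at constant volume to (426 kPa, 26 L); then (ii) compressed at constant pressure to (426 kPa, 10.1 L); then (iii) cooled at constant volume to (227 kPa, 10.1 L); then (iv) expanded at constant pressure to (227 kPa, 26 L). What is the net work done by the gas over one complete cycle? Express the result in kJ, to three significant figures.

Constant-volume legs do no work.
W(ii) = (426)(10.1 − 26) = -6773 J; W(iv) = (227)(26 − 10.1) = 3609 J.
W_net = -6773 + 3609 = -3164 J (the counter-clockwise enclosed area).

W_net ≈ -3.16 kJ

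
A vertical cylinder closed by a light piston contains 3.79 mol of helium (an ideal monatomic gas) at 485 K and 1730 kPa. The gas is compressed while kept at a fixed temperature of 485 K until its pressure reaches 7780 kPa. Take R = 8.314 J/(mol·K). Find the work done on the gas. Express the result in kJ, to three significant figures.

Isothermal process: W = nRT ln(V₂/V₁) = nRT ln(P₁/P₂).
W = (3.79)(8.314)(485) × ln(1730/7780)
  = 15282 × ln(0.2224) = 15282 × -1.503
W_by_gas = -22976 J; work on gas = −W_by = 22976 J.

W ≈ 23.0 kJ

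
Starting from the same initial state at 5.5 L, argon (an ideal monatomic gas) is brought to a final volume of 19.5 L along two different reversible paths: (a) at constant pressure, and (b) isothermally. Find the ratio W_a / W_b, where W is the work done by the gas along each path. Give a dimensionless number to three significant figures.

W_a / W_b ≈ 2.01

Path (a) isobaric: W = P₁(V₂ − V₁) → W_a/(P₁V₁) = 2.545.
Path (b) isothermal: W = P₁V₁ ln(V₂/V₁) → W_b/(P₁V₁) = 1.266.
W_a / W_b = 2.545 / 1.266 = 2.011.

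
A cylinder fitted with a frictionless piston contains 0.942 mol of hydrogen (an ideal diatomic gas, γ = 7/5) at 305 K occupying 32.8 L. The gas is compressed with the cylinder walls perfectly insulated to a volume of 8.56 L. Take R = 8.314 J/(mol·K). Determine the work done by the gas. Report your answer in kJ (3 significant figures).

Adiabatic: TV^(γ−1) = const with γ = 7/5.
T₂ = T₁ (V₁/V₂)^(γ−1) = 305 × (32.8/8.56)^0.4 = 305 × 1.711 = 522 K.
W_by = nCᵥ(T₁ − T₂) = (0.942)(20.79)(305 − 522) = -4248 J.

W ≈ -4.25 kJ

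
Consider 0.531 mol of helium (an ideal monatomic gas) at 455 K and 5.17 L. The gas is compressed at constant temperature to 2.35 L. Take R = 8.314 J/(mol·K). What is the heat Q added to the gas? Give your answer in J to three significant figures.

Isothermal ⇒ ΔU = 0, so Q = W = nRT ln(V₂/V₁).
Q = (0.531)(8.314)(455) ln(2.35/5.17) = 2009 × -0.7885 = -1584 J.

Q ≈ -1580 J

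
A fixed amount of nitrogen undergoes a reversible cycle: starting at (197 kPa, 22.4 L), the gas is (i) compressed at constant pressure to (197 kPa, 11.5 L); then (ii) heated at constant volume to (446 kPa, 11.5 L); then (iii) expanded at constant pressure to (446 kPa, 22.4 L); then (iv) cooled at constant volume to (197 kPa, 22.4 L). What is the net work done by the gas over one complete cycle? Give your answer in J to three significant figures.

Constant-volume legs do no work.
W(i) = (197)(11.5 − 22.4) = -2147 J; W(iii) = (446)(22.4 − 11.5) = 4861 J.
W_net = -2147 + 4861 = 2714 J (the clockwise enclosed area).

W_net ≈ 2710 J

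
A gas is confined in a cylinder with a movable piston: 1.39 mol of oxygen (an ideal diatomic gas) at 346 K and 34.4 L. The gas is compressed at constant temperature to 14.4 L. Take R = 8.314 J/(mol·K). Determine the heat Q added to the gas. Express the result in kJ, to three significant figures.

Isothermal ⇒ ΔU = 0, so Q = W = nRT ln(V₂/V₁).
Q = (1.39)(8.314)(346) ln(14.4/34.4) = 3999 × -0.8708 = -3482 J.

Q ≈ -3.48 kJ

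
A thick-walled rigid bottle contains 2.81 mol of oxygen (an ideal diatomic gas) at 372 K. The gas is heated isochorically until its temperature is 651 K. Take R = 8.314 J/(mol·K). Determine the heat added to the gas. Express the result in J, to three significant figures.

Constant volume ⇒ W = 0, so Q = ΔU = nCᵥΔT with Cᵥ = 5R/2 = 20.79 J/(mol·K).
ΔU = (2.81)(20.79)(651 − 372) = 16295 J.

Q ≈ 16300 J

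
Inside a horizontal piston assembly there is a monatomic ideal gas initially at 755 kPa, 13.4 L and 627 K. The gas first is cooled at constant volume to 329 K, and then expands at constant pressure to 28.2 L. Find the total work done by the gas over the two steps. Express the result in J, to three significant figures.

Step 1 (isochoric): W = 0 (constant volume).
After step 1: P = 396.2 kPa (V unchanged).
Step 2 (isobaric): W = PΔV = (396.2 kPa)(28.2 − 13.4 L) = 5863 J.
W_total = 0 + 5863 = 5863 J.

W_total ≈ 5860 J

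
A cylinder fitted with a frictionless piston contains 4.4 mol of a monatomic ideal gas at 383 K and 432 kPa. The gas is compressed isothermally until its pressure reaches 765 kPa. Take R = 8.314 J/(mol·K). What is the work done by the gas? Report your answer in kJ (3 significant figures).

W ≈ -8.01 kJ

Isothermal process: W = nRT ln(V₂/V₁) = nRT ln(P₁/P₂).
W = (4.4)(8.314)(383) × ln(432/765)
  = 14011 × ln(0.5647) = 14011 × -0.5715
W_by_gas = -8006 J.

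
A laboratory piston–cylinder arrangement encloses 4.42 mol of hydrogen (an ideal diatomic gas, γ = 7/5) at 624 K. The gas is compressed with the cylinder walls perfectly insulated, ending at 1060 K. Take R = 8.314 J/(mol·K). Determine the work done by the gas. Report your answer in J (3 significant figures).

Adiabatic ⇒ Q = 0, so W_by = −ΔU = nCᵥ(T₁ − T₂).
Cᵥ = 5R/2 = 20.79 J/(mol·K).
W = (4.42)(20.79)(624 − 1060) = -40055 J.

W ≈ -40100 J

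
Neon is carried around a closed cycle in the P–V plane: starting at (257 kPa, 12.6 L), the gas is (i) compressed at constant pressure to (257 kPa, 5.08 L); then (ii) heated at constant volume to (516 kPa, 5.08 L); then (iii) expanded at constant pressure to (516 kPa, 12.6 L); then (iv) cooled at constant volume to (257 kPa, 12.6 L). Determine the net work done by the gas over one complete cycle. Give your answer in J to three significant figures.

Constant-volume legs do no work.
W(i) = (257)(5.08 − 12.6) = -1933 J; W(iii) = (516)(12.6 − 5.08) = 3880 J.
W_net = -1933 + 3880 = 1948 J (the clockwise enclosed area).

W_net ≈ 1950 J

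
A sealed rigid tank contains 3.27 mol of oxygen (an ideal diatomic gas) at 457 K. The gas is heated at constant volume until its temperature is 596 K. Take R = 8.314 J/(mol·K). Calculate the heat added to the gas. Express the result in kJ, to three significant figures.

Q ≈ 9.45 kJ

Constant volume ⇒ W = 0, so Q = ΔU = nCᵥΔT with Cᵥ = 5R/2 = 20.79 J/(mol·K).
ΔU = (3.27)(20.79)(596 − 457) = 9447 J.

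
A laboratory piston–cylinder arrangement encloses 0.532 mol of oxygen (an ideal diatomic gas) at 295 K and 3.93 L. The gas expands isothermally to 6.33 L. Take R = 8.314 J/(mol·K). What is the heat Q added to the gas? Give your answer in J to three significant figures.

Isothermal ⇒ ΔU = 0, so Q = W = nRT ln(V₂/V₁).
Q = (0.532)(8.314)(295) ln(6.33/3.93) = 1305 × 0.4767 = 621.9 J.

Q ≈ 622 J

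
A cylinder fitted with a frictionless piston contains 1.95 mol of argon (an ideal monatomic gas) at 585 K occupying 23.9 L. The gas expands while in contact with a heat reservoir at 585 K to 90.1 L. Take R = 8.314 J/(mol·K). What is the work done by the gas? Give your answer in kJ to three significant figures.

Isothermal: W = nRT ln(V₂/V₁).
W = (1.95)(8.314)(585) × ln(90.1/23.9)
  = 9484 × 1.327
W_by_gas = 12586 J.

W ≈ 12.6 kJ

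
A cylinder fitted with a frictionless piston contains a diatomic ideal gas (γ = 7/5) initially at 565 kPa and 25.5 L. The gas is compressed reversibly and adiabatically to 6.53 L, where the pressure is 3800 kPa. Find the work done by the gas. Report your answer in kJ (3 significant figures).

W ≈ -26.0 kJ

Adiabatic: W = (P₁V₁ − P₂V₂)/(γ − 1) with γ = 7/5.
P₁V₁ = 14408 J, P₂V₂ = 24814 J.
W = (14408 − 24814) / 0.4 = -26016 J.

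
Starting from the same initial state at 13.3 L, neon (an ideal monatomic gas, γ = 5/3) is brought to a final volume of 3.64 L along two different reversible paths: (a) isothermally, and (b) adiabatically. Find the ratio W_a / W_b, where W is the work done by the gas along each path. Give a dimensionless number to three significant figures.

Path (a) isothermal: W = P₁V₁ ln(V₂/V₁) → W_a/(P₁V₁) = -1.296.
Path (b) adiabatic: W = P₁V₁(1 − (V₁/V₂)^(γ−1))/(γ−1) → W_b/(P₁V₁) = -2.058.
W_a / W_b = -1.296 / -2.058 = 0.6295.

W_a / W_b ≈ 0.630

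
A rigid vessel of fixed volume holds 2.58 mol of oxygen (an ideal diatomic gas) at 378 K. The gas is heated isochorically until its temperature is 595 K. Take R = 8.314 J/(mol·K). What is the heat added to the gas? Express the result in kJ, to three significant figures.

Q ≈ 11.6 kJ

Constant volume ⇒ W = 0, so Q = ΔU = nCᵥΔT with Cᵥ = 5R/2 = 20.79 J/(mol·K).
ΔU = (2.58)(20.79)(595 − 378) = 11637 J.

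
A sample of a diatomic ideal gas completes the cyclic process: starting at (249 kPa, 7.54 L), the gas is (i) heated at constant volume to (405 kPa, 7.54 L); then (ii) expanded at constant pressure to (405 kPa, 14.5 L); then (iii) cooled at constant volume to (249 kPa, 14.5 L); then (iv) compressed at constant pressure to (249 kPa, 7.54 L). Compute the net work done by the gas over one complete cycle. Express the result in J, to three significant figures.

Constant-volume legs do no work.
W(ii) = (405)(14.5 − 7.54) = 2819 J; W(iv) = (249)(7.54 − 14.5) = -1733 J.
W_net = 2819 − 1733 = 1086 J (the clockwise enclosed area).

W_net ≈ 1090 J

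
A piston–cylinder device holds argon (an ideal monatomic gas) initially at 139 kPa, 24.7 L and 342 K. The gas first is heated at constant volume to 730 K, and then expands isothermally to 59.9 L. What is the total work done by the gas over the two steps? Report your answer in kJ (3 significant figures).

Step 1 (isochoric): W = 0 (constant volume).
After step 1: P = 296.7 kPa (V unchanged).
Step 2 (isothermal): W = P₁V₁ ln(V₂/V₁) = (7328) ln(59.9/24.7) = 6492 J.
W_total = 0 + 6492 = 6492 J.

W_total ≈ 6.49 kJ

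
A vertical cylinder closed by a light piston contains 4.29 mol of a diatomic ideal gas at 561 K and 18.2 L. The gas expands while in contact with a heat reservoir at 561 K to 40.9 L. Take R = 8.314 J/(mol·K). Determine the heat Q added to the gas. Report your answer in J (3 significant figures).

Isothermal ⇒ ΔU = 0, so Q = W = nRT ln(V₂/V₁).
Q = (4.29)(8.314)(561) ln(40.9/18.2) = 20009 × 0.8097 = 16202 J.

Q ≈ 16200 J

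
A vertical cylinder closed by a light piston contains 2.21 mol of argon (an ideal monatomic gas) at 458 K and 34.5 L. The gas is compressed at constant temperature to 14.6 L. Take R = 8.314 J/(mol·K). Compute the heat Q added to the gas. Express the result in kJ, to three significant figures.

Isothermal ⇒ ΔU = 0, so Q = W = nRT ln(V₂/V₁).
Q = (2.21)(8.314)(458) ln(14.6/34.5) = 8415 × -0.8599 = -7237 J.

Q ≈ -7.24 kJ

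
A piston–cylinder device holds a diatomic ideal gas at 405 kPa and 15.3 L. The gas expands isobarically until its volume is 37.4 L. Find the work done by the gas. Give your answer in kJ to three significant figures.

W ≈ 8.95 kJ

Isobaric: W = P ΔV.
W = (405 kPa)(37.4 − 15.3 L) = (405)(22.1) = 8950 J.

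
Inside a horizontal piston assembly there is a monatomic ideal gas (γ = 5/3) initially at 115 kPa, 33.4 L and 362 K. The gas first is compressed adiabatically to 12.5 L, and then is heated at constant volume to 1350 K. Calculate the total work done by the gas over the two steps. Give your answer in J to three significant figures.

Step 1 (adiabatic): W = (P₁V₁ − P₂V₂)/(γ−1) = (3841 − 7396)/0.667 = -5333 J.
Step 2 (isochoric): W = 0 (constant volume).
W_total = -5333 + 0 = -5333 J.

W_total ≈ -5330 J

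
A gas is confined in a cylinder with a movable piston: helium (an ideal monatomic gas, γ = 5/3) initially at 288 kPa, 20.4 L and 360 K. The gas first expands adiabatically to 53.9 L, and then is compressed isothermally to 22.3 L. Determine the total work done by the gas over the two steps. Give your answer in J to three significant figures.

Step 1 (adiabatic): W = (P₁V₁ − P₂V₂)/(γ−1) = (5875 − 3074)/0.667 = 4202 J.
After step 1: P = 57.03 kPa, V = 53.9 L, T = 188.4 K.
Step 2 (isothermal): W = P₁V₁ ln(V₂/V₁) = (3074) ln(22.3/53.9) = -2713 J.
W_total = 4202 − 2713 = 1489 J.

W_total ≈ 1490 J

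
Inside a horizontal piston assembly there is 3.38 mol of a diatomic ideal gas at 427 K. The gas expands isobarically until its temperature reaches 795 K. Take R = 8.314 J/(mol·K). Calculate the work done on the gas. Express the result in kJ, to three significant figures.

W ≈ -10.3 kJ

Isobaric: W = P ΔV = nR ΔT.
W = (3.38)(8.314)(795 − 427) = 10341 J.
Work on gas = −W_by = -10341 J.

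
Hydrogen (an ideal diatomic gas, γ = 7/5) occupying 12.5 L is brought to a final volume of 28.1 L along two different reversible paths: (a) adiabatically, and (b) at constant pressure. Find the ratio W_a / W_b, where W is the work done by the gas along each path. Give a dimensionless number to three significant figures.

W_a / W_b ≈ 0.554

Path (a) adiabatic: W = P₁V₁(1 − (V₁/V₂)^(γ−1))/(γ−1) → W_a/(P₁V₁) = 0.6919.
Path (b) isobaric: W = P₁(V₂ − V₁) → W_b/(P₁V₁) = 1.248.
W_a / W_b = 0.6919 / 1.248 = 0.5544.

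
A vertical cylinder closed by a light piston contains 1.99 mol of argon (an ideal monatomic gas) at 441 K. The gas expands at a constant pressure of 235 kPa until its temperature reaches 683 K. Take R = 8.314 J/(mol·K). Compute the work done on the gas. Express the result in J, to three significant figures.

W ≈ -4000 J

Isobaric: W = P ΔV = nR ΔT.
W = (1.99)(8.314)(683 − 441) = 4004 J.
Work on gas = −W_by = -4004 J.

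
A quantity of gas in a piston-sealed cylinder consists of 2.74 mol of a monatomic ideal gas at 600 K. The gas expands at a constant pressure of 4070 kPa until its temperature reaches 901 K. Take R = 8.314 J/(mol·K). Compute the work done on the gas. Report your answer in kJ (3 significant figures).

Isobaric: W = P ΔV = nR ΔT.
W = (2.74)(8.314)(901 − 600) = 6857 J.
Work on gas = −W_by = -6857 J.

W ≈ -6.86 kJ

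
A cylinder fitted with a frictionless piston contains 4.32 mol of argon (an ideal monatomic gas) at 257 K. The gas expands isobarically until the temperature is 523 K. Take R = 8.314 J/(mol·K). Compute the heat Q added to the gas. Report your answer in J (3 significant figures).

Isobaric: W = nRΔT = (4.32)(8.314)(266) = 9554 J.
ΔU = nCᵥΔT with Cᵥ = 3R/2: ΔU = (4.32)(12.47)(266) = 14331 J.
Q = ΔU + W = 14331 + 9554 = 23884 J.

Q ≈ 23900 J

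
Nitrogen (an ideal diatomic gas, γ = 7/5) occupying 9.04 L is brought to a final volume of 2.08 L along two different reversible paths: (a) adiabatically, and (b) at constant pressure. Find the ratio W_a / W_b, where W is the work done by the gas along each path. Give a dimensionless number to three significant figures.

W_a / W_b ≈ 2.60

Path (a) adiabatic: W = P₁V₁(1 − (V₁/V₂)^(γ−1))/(γ−1) → W_a/(P₁V₁) = -2.
Path (b) isobaric: W = P₁(V₂ − V₁) → W_b/(P₁V₁) = -0.7699.
W_a / W_b = -2 / -0.7699 = 2.597.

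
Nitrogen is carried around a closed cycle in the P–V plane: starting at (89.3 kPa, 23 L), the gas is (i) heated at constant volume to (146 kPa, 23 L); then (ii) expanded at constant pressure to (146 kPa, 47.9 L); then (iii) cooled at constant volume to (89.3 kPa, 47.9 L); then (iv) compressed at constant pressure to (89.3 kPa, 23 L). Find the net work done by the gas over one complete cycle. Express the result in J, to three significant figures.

Constant-volume legs do no work.
W(ii) = (146)(47.9 − 23) = 3635 J; W(iv) = (89.3)(23 − 47.9) = -2224 J.
W_net = 3635 − 2224 = 1412 J (the clockwise enclosed area).

W_net ≈ 1410 J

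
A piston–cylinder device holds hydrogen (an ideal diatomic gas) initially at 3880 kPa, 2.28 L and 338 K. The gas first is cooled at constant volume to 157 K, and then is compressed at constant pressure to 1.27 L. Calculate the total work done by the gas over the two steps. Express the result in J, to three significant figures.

W_total ≈ -1820 J

Step 1 (isochoric): W = 0 (constant volume).
After step 1: P = 1802 kPa (V unchanged).
Step 2 (isobaric): W = PΔV = (1802 kPa)(1.27 − 2.28 L) = -1820 J.
W_total = 0 − 1820 = -1820 J.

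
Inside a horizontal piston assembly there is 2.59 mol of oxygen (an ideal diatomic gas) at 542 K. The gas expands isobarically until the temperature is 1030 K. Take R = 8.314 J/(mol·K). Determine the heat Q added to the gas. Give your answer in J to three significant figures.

Q ≈ 36800 J

Isobaric: W = nRΔT = (2.59)(8.314)(488) = 10508 J.
ΔU = nCᵥΔT with Cᵥ = 5R/2: ΔU = (2.59)(20.79)(488) = 26271 J.
Q = ΔU + W = 26271 + 10508 = 36779 J.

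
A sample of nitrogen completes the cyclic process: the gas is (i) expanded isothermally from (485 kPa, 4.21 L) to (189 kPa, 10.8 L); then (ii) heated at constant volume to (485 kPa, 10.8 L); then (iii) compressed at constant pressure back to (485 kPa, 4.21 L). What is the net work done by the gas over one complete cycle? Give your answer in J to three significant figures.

W_net ≈ -1270 J

Leg (i): W = PᵢVᵢ ln(V_f/Vᵢ) = (2042) ln(10.8/4.21) = 1924 J.
Leg (ii): W = 0.
Leg (iii): W = PΔV = (485)(4.21 − 10.8) = -3196 J.
W_net = 1924 − 3196 = -1273 J.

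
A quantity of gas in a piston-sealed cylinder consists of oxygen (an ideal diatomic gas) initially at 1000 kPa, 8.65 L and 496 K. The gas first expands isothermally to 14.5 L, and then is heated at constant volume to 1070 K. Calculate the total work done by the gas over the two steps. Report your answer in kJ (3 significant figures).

W_total ≈ 4.47 kJ

Step 1 (isothermal): W = P₁V₁ ln(V₂/V₁) = (8650) ln(14.5/8.65) = 4468 J.
Step 2 (isochoric): W = 0 (constant volume).
W_total = 4468 + 0 = 4468 J.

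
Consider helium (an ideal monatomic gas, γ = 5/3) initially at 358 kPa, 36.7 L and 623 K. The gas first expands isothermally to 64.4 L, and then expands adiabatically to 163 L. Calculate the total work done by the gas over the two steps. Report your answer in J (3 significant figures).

W_total ≈ 16500 J

Step 1 (isothermal): W = P₁V₁ ln(V₂/V₁) = (13139) ln(64.4/36.7) = 7388 J.
After step 1: P = 204 kPa, V = 64.4 L, T = 623 K.
Step 2 (adiabatic): W = (P₁V₁ − P₂V₂)/(γ−1) = (13139 − 7074)/0.667 = 9097 J.
W_total = 7388 + 9097 = 16485 J.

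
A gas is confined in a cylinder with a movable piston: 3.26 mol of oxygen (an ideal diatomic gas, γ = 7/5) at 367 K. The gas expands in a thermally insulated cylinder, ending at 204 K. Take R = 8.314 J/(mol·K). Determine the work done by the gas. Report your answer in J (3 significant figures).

W ≈ 11000 J

Adiabatic ⇒ Q = 0, so W_by = −ΔU = nCᵥ(T₁ − T₂).
Cᵥ = 5R/2 = 20.79 J/(mol·K).
W = (3.26)(20.79)(367 − 204) = 11045 J.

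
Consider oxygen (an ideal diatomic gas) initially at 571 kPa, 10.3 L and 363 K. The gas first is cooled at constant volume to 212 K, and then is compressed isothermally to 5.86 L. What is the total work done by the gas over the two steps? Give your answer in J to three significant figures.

W_total ≈ -1940 J

Step 1 (isochoric): W = 0 (constant volume).
After step 1: P = 333.5 kPa (V unchanged).
Step 2 (isothermal): W = P₁V₁ ln(V₂/V₁) = (3435) ln(5.86/10.3) = -1937 J.
W_total = 0 − 1937 = -1937 J.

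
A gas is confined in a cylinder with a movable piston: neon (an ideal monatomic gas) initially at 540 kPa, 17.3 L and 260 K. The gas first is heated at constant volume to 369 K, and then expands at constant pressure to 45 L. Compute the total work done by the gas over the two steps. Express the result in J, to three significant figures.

W_total ≈ 21200 J

Step 1 (isochoric): W = 0 (constant volume).
After step 1: P = 766.4 kPa (V unchanged).
Step 2 (isobaric): W = PΔV = (766.4 kPa)(45 − 17.3 L) = 21229 J.
W_total = 0 + 21229 = 21229 J.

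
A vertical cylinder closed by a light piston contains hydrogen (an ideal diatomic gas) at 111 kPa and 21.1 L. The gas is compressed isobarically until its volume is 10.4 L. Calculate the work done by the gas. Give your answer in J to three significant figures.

W ≈ -1190 J

Isobaric: W = P ΔV.
W = (111 kPa)(10.4 − 21.1 L) = (111)(-10.7) = -1188 J.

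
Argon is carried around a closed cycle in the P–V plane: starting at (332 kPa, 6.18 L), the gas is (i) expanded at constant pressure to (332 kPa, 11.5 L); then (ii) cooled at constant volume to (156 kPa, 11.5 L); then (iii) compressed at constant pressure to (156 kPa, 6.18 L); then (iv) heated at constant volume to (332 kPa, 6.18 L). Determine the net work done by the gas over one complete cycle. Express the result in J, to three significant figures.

Constant-volume legs do no work.
W(i) = (332)(11.5 − 6.18) = 1766 J; W(iii) = (156)(6.18 − 11.5) = -829.9 J.
W_net = 1766 − 829.9 = 936.3 J (the clockwise enclosed area).

W_net ≈ 936 J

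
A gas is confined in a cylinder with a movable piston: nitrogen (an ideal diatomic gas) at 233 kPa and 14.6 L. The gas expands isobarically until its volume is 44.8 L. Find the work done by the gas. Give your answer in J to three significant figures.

Isobaric: W = P ΔV.
W = (233 kPa)(44.8 − 14.6 L) = (233)(30.2) = 7037 J.

W ≈ 7040 J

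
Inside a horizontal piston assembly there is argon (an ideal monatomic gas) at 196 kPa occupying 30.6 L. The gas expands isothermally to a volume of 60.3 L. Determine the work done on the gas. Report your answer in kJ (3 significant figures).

W ≈ -4.07 kJ

Isothermal: W = nRT ln(V₂/V₁) = P₁V₁ ln(V₂/V₁).
P₁V₁ = (196 kPa)(30.6 L) = 5998 J.
W = 5998 × ln(60.3/30.6) = 5998 × 0.6783
W_by_gas = 4068 J; work on gas = −W_by = -4068 J.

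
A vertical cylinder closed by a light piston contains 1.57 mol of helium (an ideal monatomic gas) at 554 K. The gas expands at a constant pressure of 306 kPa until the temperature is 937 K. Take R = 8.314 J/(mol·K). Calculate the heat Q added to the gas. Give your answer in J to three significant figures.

Q ≈ 12500 J

Isobaric: W = nRΔT = (1.57)(8.314)(383) = 4999 J.
ΔU = nCᵥΔT with Cᵥ = 3R/2: ΔU = (1.57)(12.47)(383) = 7499 J.
Q = ΔU + W = 7499 + 4999 = 12498 J.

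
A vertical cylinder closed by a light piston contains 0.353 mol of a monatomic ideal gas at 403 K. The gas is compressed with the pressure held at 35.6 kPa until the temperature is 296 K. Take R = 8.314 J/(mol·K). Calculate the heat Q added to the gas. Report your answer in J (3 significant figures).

Isobaric: W = nRΔT = (0.353)(8.314)(-107) = -314 J.
ΔU = nCᵥΔT with Cᵥ = 3R/2: ΔU = (0.353)(12.47)(-107) = -471 J.
Q = ΔU + W = -471 − 314 = -785.1 J.

Q ≈ -785 J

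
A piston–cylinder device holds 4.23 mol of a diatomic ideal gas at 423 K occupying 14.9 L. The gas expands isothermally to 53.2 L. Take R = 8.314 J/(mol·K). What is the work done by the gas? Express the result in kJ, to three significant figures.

Isothermal: W = nRT ln(V₂/V₁).
W = (4.23)(8.314)(423) × ln(53.2/14.9)
  = 14876 × 1.273
W_by_gas = 18933 J.

W ≈ 18.9 kJ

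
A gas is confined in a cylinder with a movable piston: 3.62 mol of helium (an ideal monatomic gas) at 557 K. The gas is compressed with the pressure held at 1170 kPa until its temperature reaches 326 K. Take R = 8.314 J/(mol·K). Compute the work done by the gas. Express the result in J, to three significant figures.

W ≈ -6950 J

Isobaric: W = P ΔV = nR ΔT.
W = (3.62)(8.314)(326 − 557) = -6952 J.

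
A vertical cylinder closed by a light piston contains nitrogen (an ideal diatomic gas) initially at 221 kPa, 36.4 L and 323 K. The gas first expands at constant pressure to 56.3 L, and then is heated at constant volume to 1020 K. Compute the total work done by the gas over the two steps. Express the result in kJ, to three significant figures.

W_total ≈ 4.40 kJ

Step 1 (isobaric): W = PΔV = (221 kPa)(56.3 − 36.4 L) = 4398 J.
Step 2 (isochoric): W = 0 (constant volume).
W_total = 4398 + 0 = 4398 J.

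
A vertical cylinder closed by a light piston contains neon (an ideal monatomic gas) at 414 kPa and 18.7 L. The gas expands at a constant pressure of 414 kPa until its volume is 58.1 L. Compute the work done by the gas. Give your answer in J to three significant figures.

W ≈ 16300 J

Isobaric: W = P ΔV.
W = (414 kPa)(58.1 − 18.7 L) = (414)(39.4) = 16312 J.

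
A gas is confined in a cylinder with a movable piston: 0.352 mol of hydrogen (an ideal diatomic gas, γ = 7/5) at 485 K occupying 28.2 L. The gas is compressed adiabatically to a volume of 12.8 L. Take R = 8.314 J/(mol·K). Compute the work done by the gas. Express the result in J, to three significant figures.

W ≈ -1320 J

Adiabatic: TV^(γ−1) = const with γ = 7/5.
T₂ = T₁ (V₁/V₂)^(γ−1) = 485 × (28.2/12.8)^0.4 = 485 × 1.372 = 665.2 K.
W_by = nCᵥ(T₁ − T₂) = (0.352)(20.79)(485 − 665.2) = -1318 J.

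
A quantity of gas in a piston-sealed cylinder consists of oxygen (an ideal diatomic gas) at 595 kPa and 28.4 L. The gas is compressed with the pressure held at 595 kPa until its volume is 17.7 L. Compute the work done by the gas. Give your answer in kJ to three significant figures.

W ≈ -6.37 kJ

Isobaric: W = P ΔV.
W = (595 kPa)(17.7 − 28.4 L) = (595)(-10.7) = -6366 J.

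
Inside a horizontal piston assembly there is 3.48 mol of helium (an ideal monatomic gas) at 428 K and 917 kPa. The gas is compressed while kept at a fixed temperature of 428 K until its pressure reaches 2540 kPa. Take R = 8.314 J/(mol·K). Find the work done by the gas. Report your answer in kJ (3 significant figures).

Isothermal process: W = nRT ln(V₂/V₁) = nRT ln(P₁/P₂).
W = (3.48)(8.314)(428) × ln(917/2540)
  = 12383 × ln(0.361) = 12383 × -1.019
W_by_gas = -12616 J.

W ≈ -12.6 kJ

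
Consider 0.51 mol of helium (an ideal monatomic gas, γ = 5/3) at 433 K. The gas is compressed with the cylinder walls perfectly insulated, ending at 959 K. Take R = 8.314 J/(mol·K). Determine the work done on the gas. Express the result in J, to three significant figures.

W ≈ 3350 J

Adiabatic ⇒ Q = 0, so W_by = −ΔU = nCᵥ(T₁ − T₂).
Cᵥ = 3R/2 = 12.47 J/(mol·K).
W = (0.51)(12.47)(433 − 959) = -3345 J.
Work on gas = −W_by = 3345 J.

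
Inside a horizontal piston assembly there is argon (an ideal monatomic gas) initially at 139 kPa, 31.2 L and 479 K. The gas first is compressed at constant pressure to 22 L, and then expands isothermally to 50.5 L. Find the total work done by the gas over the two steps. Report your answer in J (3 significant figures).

W_total ≈ 1260 J

Step 1 (isobaric): W = PΔV = (139 kPa)(22 − 31.2 L) = -1279 J.
After step 1: P = 139 kPa, V = 22 L, T = 337.8 K.
Step 2 (isothermal): W = P₁V₁ ln(V₂/V₁) = (3058) ln(50.5/22) = 2541 J.
W_total = -1279 + 2541 = 1262 J.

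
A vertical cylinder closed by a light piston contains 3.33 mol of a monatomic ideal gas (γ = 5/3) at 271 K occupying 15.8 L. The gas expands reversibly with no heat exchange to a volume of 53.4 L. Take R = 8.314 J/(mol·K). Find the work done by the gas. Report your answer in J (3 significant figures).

Adiabatic: TV^(γ−1) = const with γ = 5/3.
T₂ = T₁ (V₁/V₂)^(γ−1) = 271 × (15.8/53.4)^0.667 = 271 × 0.444 = 120.3 K.
W_by = nCᵥ(T₁ − T₂) = (3.33)(12.47)(271 − 120.3) = 6257 J.

W ≈ 6260 J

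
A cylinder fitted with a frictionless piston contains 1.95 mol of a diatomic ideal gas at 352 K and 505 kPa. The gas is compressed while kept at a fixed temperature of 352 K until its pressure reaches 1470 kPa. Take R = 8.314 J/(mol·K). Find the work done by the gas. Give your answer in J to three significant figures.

Isothermal process: W = nRT ln(V₂/V₁) = nRT ln(P₁/P₂).
W = (1.95)(8.314)(352) × ln(505/1470)
  = 5707 × ln(0.3435) = 5707 × -1.068
W_by_gas = -6097 J.

W ≈ -6100 J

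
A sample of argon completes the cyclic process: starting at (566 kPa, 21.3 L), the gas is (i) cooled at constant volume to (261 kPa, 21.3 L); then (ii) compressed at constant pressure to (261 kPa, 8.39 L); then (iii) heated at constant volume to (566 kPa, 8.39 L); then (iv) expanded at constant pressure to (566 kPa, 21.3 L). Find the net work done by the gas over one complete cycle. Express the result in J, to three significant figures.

W_net ≈ 3940 J

Constant-volume legs do no work.
W(ii) = (261)(8.39 − 21.3) = -3370 J; W(iv) = (566)(21.3 − 8.39) = 7307 J.
W_net = -3370 + 7307 = 3938 J (the clockwise enclosed area).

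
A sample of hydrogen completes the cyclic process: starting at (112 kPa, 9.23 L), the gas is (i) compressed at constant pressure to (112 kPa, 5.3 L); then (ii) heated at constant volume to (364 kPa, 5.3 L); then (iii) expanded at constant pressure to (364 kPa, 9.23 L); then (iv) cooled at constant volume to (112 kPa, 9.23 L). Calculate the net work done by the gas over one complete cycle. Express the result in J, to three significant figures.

W_net ≈ 990 J

Constant-volume legs do no work.
W(i) = (112)(5.3 − 9.23) = -440.2 J; W(iii) = (364)(9.23 − 5.3) = 1431 J.
W_net = -440.2 + 1431 = 990.4 J (the clockwise enclosed area).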